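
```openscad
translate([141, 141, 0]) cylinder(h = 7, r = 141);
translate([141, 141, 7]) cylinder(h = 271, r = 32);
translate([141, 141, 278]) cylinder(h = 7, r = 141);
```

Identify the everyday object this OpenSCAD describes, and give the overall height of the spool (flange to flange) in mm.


A spool. The overall height is 285 mm.

Three coaxial cylinders, large–small–large — a spool. Two 7 mm flanges and a 271 mm core give 7 + 271 + 7 = 285 mm.


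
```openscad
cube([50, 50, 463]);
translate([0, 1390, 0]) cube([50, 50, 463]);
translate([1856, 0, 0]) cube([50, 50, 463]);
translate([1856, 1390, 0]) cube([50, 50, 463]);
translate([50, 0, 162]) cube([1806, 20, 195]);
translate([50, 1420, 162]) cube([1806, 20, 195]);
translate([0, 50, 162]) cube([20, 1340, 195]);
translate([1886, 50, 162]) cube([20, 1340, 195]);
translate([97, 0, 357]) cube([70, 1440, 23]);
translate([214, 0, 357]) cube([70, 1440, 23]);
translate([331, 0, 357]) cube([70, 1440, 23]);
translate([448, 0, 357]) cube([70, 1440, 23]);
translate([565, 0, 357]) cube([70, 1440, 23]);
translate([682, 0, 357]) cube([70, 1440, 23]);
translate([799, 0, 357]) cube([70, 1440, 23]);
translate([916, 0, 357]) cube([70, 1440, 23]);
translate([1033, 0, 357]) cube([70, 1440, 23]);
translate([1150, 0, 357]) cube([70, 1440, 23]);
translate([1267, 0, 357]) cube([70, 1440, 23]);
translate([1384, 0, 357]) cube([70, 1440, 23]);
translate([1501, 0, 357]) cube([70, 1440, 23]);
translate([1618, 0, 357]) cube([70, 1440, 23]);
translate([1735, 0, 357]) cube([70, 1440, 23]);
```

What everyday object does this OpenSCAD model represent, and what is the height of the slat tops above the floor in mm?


A bed frame. The slat-top height is 380 mm.

Four posts, four rails, and a row of slats — a bed frame. Slats sit on the rails at z = 162 + 195 = 357; with slat thickness 23, the top is 380 mm.


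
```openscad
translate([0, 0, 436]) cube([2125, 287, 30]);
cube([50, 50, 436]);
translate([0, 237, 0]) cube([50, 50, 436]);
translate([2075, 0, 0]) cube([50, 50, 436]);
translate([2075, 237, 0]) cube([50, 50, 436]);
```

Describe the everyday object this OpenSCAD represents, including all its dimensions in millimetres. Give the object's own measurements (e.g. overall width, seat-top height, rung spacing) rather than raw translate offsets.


A long wooden bench with a 2125 mm (x) × 287 mm (y) seat, 30 mm thick, its top surface 466 mm above the floor. Four 50 mm square legs at the seat corners, flush with the edges, run from z = 0 to the seat underside.


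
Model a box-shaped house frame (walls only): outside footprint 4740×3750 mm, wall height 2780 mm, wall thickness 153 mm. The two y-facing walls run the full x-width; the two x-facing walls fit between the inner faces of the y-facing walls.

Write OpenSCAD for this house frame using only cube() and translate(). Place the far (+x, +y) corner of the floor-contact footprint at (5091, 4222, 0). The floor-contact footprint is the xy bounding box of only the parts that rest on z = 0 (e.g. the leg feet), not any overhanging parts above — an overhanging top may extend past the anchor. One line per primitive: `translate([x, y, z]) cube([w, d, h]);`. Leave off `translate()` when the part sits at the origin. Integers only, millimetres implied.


translate([351, 472, 0]) cube([4740, 153, 2780]);
translate([351, 4069, 0]) cube([4740, 153, 2780]);
translate([351, 625, 0]) cube([153, 3444, 2780]);
translate([4938, 625, 0]) cube([153, 3444, 2780]);


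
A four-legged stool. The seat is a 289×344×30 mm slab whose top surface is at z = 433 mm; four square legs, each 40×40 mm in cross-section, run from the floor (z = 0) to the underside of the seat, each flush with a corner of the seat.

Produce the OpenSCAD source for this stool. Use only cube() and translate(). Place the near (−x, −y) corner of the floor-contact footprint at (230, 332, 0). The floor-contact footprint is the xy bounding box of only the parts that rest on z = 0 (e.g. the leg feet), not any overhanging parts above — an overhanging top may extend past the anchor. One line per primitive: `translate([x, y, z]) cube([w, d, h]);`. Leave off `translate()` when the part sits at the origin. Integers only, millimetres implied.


translate([230, 332, 403]) cube([289, 344, 30]);
translate([230, 332, 0]) cube([40, 40, 403]);
translate([479, 332, 0]) cube([40, 40, 403]);
translate([230, 636, 0]) cube([40, 40, 403]);
translate([479, 636, 0]) cube([40, 40, 403]);


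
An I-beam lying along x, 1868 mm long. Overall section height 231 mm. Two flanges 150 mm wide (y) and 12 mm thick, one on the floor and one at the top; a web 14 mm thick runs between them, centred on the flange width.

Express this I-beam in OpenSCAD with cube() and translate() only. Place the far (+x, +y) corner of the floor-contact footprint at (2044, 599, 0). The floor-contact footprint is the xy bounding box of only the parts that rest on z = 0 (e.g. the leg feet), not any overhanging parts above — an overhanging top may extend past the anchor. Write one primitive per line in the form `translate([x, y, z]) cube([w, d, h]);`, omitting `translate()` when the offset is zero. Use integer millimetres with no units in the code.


translate([176, 449, 0]) cube([1868, 150, 12]);
translate([176, 517, 12]) cube([1868, 14, 207]);
translate([176, 449, 219]) cube([1868, 150, 12]);


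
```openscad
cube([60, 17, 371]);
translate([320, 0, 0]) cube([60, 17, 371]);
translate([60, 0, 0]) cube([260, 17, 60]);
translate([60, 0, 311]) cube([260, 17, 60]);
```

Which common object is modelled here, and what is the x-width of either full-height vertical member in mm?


A picture frame. The border width is 60 mm.

Four thin pieces enclosing a rectangular opening — a picture frame. The two full-height stiles are 371 mm tall; the top rail sits at z = 311 and is 60 mm tall, so the border above the opening is 371 − 311 = 60 mm, matching the stile x-width.


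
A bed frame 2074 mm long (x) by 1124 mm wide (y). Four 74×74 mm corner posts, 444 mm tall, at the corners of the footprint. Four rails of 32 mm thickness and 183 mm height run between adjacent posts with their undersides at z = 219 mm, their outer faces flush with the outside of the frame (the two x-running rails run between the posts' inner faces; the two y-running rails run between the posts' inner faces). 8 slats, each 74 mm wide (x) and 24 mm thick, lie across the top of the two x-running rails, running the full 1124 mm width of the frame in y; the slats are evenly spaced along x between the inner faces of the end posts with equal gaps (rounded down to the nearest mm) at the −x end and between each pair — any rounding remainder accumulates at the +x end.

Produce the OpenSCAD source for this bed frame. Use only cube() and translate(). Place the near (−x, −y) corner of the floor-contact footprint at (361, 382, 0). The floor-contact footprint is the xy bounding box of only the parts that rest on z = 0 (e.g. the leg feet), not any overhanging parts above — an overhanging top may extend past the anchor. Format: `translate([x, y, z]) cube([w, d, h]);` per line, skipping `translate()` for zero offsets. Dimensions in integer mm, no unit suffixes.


translate([361, 382, 0]) cube([74, 74, 444]);
translate([361, 1432, 0]) cube([74, 74, 444]);
translate([2361, 382, 0]) cube([74, 74, 444]);
translate([2361, 1432, 0]) cube([74, 74, 444]);
translate([435, 382, 219]) cube([1926, 32, 183]);
translate([435, 1474, 219]) cube([1926, 32, 183]);
translate([361, 456, 219]) cube([32, 976, 183]);
translate([2403, 456, 219]) cube([32, 976, 183]);
translate([583, 382, 402]) cube([74, 1124, 24]);
translate([805, 382, 402]) cube([74, 1124, 24]);
translate([1027, 382, 402]) cube([74, 1124, 24]);
translate([1249, 382, 402]) cube([74, 1124, 24]);
translate([1471, 382, 402]) cube([74, 1124, 24]);
translate([1693, 382, 402]) cube([74, 1124, 24]);
translate([1915, 382, 402]) cube([74, 1124, 24]);
translate([2137, 382, 402]) cube([74, 1124, 24]);


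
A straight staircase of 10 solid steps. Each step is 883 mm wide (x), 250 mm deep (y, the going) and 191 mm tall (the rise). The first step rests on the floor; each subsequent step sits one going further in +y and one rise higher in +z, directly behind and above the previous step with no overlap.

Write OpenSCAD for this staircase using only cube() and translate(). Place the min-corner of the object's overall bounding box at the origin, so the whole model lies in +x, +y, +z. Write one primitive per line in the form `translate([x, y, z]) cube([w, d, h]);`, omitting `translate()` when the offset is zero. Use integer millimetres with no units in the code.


cube([883, 250, 191]);
translate([0, 250, 191]) cube([883, 250, 191]);
translate([0, 500, 382]) cube([883, 250, 191]);
translate([0, 750, 573]) cube([883, 250, 191]);
translate([0, 1000, 764]) cube([883, 250, 191]);
translate([0, 1250, 955]) cube([883, 250, 191]);
translate([0, 1500, 1146]) cube([883, 250, 191]);
translate([0, 1750, 1337]) cube([883, 250, 191]);
translate([0, 2000, 1528]) cube([883, 250, 191]);
translate([0, 2250, 1719]) cube([883, 250, 191]);


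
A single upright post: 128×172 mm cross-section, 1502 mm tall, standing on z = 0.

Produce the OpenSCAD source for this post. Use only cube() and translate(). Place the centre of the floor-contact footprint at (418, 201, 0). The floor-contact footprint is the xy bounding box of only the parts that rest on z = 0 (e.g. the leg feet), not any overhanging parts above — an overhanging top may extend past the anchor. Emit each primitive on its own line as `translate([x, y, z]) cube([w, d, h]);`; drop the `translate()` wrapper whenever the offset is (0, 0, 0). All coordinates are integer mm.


translate([354, 115, 0]) cube([128, 172, 1502]);


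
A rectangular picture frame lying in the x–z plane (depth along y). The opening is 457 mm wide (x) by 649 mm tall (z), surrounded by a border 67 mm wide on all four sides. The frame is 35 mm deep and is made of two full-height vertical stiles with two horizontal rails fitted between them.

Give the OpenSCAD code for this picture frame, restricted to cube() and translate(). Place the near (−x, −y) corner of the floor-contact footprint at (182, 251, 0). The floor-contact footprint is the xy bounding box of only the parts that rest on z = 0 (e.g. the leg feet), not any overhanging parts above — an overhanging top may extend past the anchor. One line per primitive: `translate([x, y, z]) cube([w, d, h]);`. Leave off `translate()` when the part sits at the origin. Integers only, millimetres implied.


translate([182, 251, 0]) cube([67, 35, 783]);
translate([706, 251, 0]) cube([67, 35, 783]);
translate([249, 251, 0]) cube([457, 35, 67]);
translate([249, 251, 716]) cube([457, 35, 67]);


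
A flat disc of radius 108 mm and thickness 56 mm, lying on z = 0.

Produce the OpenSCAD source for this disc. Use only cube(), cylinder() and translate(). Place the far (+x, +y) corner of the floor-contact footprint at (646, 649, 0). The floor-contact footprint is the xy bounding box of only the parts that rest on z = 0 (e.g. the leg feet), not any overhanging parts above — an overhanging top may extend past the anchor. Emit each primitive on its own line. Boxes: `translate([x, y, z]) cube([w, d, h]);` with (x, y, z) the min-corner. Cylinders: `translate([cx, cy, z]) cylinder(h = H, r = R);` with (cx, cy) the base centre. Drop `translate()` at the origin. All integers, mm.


translate([538, 541, 0]) cylinder(h = 56, r = 108);


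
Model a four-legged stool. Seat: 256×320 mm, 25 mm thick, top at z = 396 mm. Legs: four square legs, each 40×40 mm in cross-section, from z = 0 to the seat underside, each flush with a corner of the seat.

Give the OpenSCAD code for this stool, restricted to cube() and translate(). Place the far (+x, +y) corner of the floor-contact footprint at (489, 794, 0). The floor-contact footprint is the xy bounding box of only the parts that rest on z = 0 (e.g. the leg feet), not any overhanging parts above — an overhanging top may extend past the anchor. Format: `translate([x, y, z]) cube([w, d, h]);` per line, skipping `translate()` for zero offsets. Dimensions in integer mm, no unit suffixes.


translate([233, 474, 371]) cube([256, 320, 25]);
translate([233, 474, 0]) cube([40, 40, 371]);
translate([449, 474, 0]) cube([40, 40, 371]);
translate([233, 754, 0]) cube([40, 40, 371]);
translate([449, 754, 0]) cube([40, 40, 371]);


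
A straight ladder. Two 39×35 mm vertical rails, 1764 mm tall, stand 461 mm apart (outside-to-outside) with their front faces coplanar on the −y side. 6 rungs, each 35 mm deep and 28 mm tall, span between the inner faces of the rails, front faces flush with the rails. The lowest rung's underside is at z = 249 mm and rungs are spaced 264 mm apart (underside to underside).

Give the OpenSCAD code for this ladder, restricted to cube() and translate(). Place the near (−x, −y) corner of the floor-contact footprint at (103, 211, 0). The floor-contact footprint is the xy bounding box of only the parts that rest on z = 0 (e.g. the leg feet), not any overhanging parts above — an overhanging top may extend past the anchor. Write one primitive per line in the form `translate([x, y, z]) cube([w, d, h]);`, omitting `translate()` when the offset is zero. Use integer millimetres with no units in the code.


translate([103, 211, 0]) cube([39, 35, 1764]);
translate([525, 211, 0]) cube([39, 35, 1764]);
translate([142, 211, 249]) cube([383, 35, 28]);
translate([142, 211, 513]) cube([383, 35, 28]);
translate([142, 211, 777]) cube([383, 35, 28]);
translate([142, 211, 1041]) cube([383, 35, 28]);
translate([142, 211, 1305]) cube([383, 35, 28]);
translate([142, 211, 1569]) cube([383, 35, 28]);


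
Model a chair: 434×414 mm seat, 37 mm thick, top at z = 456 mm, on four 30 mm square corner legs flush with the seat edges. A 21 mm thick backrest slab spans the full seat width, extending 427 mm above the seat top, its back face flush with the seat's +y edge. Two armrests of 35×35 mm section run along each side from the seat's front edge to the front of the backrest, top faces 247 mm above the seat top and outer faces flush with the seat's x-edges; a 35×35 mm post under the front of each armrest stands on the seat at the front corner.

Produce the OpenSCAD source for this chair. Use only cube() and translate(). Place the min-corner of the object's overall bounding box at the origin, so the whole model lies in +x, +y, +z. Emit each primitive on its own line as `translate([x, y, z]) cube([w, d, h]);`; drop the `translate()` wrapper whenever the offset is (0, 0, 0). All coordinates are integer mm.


translate([0, 0, 419]) cube([434, 414, 37]);
cube([30, 30, 419]);
translate([404, 0, 0]) cube([30, 30, 419]);
translate([0, 384, 0]) cube([30, 30, 419]);
translate([404, 384, 0]) cube([30, 30, 419]);
translate([0, 393, 456]) cube([434, 21, 427]);
translate([0, 0, 668]) cube([35, 393, 35]);
translate([399, 0, 668]) cube([35, 393, 35]);
translate([0, 0, 456]) cube([35, 35, 212]);
translate([399, 0, 456]) cube([35, 35, 212]);


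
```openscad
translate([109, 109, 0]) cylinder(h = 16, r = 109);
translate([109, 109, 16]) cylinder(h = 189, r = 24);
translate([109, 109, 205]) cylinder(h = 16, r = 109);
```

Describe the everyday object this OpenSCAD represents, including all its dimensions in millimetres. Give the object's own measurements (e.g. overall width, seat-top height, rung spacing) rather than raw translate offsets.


A spool: two coaxial disc flanges of radius 109 mm and thickness 16 mm, joined by a core cylinder of radius 24 mm and height 189 mm. The lower flange rests on z = 0 and the three cylinders share a vertical axis.


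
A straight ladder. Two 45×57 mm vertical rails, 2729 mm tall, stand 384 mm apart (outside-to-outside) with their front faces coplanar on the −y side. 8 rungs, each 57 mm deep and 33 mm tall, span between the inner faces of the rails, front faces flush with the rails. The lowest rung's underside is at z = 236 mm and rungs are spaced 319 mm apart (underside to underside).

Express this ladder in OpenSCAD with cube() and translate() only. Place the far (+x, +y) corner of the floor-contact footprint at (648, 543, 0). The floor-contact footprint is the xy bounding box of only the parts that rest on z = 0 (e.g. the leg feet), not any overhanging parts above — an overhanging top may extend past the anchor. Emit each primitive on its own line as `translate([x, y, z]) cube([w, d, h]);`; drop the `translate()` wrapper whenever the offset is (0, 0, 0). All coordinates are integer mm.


translate([264, 486, 0]) cube([45, 57, 2729]);
translate([603, 486, 0]) cube([45, 57, 2729]);
translate([309, 486, 236]) cube([294, 57, 33]);
translate([309, 486, 555]) cube([294, 57, 33]);
translate([309, 486, 874]) cube([294, 57, 33]);
translate([309, 486, 1193]) cube([294, 57, 33]);
translate([309, 486, 1512]) cube([294, 57, 33]);
translate([309, 486, 1831]) cube([294, 57, 33]);
translate([309, 486, 2150]) cube([294, 57, 33]);
translate([309, 486, 2469]) cube([294, 57, 33]);


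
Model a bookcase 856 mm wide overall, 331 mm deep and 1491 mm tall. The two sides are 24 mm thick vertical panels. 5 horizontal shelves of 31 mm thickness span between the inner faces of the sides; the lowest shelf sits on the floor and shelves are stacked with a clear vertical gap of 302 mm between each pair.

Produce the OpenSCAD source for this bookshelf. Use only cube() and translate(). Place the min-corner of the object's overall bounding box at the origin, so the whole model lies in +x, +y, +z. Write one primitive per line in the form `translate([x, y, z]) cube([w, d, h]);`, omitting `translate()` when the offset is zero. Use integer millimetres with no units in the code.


cube([24, 331, 1491]);
translate([832, 0, 0]) cube([24, 331, 1491]);
translate([24, 0, 0]) cube([808, 331, 31]);
translate([24, 0, 333]) cube([808, 331, 31]);
translate([24, 0, 666]) cube([808, 331, 31]);
translate([24, 0, 999]) cube([808, 331, 31]);
translate([24, 0, 1332]) cube([808, 331, 31]);


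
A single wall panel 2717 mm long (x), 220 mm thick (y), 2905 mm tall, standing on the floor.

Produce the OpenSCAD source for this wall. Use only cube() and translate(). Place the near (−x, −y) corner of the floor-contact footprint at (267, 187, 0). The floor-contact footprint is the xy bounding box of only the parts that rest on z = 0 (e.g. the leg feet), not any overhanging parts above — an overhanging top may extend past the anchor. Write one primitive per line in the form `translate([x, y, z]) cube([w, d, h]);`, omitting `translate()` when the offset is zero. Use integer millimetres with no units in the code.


translate([267, 187, 0]) cube([2717, 220, 2905]);


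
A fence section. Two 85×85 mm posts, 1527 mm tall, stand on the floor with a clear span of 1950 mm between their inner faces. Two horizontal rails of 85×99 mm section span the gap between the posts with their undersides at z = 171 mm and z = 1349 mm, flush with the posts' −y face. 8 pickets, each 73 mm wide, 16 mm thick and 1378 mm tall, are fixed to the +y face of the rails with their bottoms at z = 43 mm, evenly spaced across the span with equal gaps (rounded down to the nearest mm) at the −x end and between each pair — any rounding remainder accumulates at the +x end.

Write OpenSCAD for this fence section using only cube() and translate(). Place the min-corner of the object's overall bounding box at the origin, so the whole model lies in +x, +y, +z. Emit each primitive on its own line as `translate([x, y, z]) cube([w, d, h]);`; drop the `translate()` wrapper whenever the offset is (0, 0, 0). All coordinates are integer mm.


cube([85, 85, 1527]);
translate([2035, 0, 0]) cube([85, 85, 1527]);
translate([85, 0, 171]) cube([1950, 85, 99]);
translate([85, 0, 1349]) cube([1950, 85, 99]);
translate([236, 85, 43]) cube([73, 16, 1378]);
translate([460, 85, 43]) cube([73, 16, 1378]);
translate([684, 85, 43]) cube([73, 16, 1378]);
translate([908, 85, 43]) cube([73, 16, 1378]);
translate([1132, 85, 43]) cube([73, 16, 1378]);
translate([1356, 85, 43]) cube([73, 16, 1378]);
translate([1580, 85, 43]) cube([73, 16, 1378]);
translate([1804, 85, 43]) cube([73, 16, 1378]);


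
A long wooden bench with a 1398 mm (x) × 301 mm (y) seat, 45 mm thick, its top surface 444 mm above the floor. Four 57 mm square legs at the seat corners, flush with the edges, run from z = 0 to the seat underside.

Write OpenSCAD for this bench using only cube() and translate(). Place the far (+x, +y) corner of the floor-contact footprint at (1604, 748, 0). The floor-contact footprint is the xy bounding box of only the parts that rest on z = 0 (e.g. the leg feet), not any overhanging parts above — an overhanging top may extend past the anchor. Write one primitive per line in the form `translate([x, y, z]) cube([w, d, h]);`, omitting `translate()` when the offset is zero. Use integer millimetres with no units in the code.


// leg_h = 444 − 45 = 399
translate([206, 447, 399]) cube([1398, 301, 45]);
translate([206, 447, 0]) cube([57, 57, 399]);
translate([206, 691, 0]) cube([57, 57, 399]);
translate([1547, 447, 0]) cube([57, 57, 399]);
translate([1547, 691, 0]) cube([57, 57, 399]);


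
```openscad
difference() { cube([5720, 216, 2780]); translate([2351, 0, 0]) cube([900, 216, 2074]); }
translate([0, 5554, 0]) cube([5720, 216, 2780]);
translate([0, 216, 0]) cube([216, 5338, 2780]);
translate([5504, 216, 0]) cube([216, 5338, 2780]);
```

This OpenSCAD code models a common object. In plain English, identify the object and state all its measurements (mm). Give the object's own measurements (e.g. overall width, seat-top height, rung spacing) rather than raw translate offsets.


A single room: four walls, each 2780 mm tall and 216 mm thick, enclosing an outside footprint 5720×5770 mm (x × y), no floor or roof. The front and back walls (−y and +y sides) run the full x-width; the side walls fit between their inner faces. A door opening 900 mm wide and 2074 mm tall is cut through the front wall from the floor up, its −x edge 2351 mm from the wall's −x end.


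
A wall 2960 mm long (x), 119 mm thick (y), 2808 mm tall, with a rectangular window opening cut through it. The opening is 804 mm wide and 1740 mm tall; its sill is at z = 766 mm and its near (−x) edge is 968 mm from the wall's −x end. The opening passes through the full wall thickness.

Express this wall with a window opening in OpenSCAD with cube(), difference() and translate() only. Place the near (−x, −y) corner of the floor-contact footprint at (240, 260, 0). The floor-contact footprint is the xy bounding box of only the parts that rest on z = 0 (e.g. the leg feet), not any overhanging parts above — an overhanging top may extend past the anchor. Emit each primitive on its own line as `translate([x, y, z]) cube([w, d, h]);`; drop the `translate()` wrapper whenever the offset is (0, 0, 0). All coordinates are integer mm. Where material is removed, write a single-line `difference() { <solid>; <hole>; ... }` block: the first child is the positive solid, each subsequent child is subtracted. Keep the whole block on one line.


difference() { translate([240, 260, 0]) cube([2960, 119, 2808]); translate([1208, 260, 766]) cube([804, 119, 1740]); }


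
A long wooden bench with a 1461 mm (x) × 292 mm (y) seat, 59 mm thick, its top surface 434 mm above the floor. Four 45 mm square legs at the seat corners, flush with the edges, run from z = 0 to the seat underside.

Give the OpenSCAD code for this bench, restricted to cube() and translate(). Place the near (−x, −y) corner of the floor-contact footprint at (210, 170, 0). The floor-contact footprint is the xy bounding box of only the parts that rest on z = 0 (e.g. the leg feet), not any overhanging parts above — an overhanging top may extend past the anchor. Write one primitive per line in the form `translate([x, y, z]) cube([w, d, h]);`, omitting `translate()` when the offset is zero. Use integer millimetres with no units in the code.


// leg_h = 434 − 59 = 375
translate([210, 170, 375]) cube([1461, 292, 59]);
translate([210, 170, 0]) cube([45, 45, 375]);
translate([210, 417, 0]) cube([45, 45, 375]);
translate([1626, 170, 0]) cube([45, 45, 375]);
translate([1626, 417, 0]) cube([45, 45, 375]);


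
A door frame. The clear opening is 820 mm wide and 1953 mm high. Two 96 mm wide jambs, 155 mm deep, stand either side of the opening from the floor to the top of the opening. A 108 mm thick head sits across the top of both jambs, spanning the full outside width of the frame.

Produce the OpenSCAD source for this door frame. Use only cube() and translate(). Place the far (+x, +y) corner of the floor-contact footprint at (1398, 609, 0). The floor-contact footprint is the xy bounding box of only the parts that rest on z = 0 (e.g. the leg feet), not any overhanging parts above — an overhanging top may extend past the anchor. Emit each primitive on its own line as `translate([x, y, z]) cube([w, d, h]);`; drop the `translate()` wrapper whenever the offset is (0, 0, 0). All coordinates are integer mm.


translate([386, 454, 0]) cube([96, 155, 1953]);
translate([1302, 454, 0]) cube([96, 155, 1953]);
translate([386, 454, 1953]) cube([1012, 155, 108]);


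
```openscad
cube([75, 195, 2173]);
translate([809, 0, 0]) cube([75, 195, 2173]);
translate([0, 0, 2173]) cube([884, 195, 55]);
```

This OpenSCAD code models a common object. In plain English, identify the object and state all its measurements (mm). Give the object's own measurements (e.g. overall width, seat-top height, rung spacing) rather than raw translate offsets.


A door frame. The clear opening is 734 mm wide and 2173 mm high. Two 75 mm wide jambs, 195 mm deep, stand either side of the opening from the floor to the top of the opening. A 55 mm thick head sits across the top of both jambs, spanning the full outside width of the frame.


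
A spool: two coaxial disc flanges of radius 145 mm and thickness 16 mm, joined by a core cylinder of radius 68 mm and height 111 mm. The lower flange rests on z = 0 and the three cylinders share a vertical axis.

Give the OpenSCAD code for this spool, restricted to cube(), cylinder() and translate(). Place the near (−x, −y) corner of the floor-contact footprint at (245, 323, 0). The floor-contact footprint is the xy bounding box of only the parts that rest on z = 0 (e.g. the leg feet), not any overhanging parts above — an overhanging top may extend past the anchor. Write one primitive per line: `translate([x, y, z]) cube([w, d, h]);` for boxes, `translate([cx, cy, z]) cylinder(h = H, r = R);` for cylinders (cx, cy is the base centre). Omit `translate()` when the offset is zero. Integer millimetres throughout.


translate([390, 468, 0]) cylinder(h = 16, r = 145);
translate([390, 468, 16]) cylinder(h = 111, r = 68);
translate([390, 468, 127]) cylinder(h = 16, r = 145);


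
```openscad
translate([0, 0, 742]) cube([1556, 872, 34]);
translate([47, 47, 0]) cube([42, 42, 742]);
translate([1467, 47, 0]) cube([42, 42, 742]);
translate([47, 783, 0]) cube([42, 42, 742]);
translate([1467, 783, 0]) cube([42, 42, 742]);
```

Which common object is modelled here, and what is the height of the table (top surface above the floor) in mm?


A table. The table height is 776 mm.

A 1556×872×34 slab sits at z = 742 on four 42 mm square posts — a table. The top surface is at 742 + 34 = 776 mm.


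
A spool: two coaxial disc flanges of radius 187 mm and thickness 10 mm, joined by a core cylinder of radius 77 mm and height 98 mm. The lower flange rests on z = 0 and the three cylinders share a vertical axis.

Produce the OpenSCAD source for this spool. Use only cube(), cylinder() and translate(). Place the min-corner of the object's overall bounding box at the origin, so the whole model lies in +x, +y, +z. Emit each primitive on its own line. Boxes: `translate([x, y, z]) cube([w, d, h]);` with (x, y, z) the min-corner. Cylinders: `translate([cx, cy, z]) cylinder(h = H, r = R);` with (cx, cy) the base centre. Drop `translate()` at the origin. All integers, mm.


translate([187, 187, 0]) cylinder(h = 10, r = 187);
translate([187, 187, 10]) cylinder(h = 98, r = 77);
translate([187, 187, 108]) cylinder(h = 10, r = 187);


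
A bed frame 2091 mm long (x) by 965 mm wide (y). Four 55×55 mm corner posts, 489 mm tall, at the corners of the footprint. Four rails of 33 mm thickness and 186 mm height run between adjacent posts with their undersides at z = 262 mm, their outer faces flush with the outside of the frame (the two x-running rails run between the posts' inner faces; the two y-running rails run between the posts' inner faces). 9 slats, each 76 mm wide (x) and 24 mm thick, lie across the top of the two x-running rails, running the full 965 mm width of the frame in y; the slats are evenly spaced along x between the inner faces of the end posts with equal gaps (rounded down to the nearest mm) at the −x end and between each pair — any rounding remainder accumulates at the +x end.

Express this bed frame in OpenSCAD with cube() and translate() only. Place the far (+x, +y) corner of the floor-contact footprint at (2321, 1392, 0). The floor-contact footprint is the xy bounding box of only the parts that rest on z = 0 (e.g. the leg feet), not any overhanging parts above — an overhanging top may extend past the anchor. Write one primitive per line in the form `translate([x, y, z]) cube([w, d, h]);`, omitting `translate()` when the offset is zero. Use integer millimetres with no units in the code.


translate([230, 427, 0]) cube([55, 55, 489]);
translate([230, 1337, 0]) cube([55, 55, 489]);
translate([2266, 427, 0]) cube([55, 55, 489]);
translate([2266, 1337, 0]) cube([55, 55, 489]);
translate([285, 427, 262]) cube([1981, 33, 186]);
translate([285, 1359, 262]) cube([1981, 33, 186]);
translate([230, 482, 262]) cube([33, 855, 186]);
translate([2288, 482, 262]) cube([33, 855, 186]);
translate([414, 427, 448]) cube([76, 965, 24]);
translate([619, 427, 448]) cube([76, 965, 24]);
translate([824, 427, 448]) cube([76, 965, 24]);
translate([1029, 427, 448]) cube([76, 965, 24]);
translate([1234, 427, 448]) cube([76, 965, 24]);
translate([1439, 427, 448]) cube([76, 965, 24]);
translate([1644, 427, 448]) cube([76, 965, 24]);
translate([1849, 427, 448]) cube([76, 965, 24]);
translate([2054, 427, 448]) cube([76, 965, 24]);


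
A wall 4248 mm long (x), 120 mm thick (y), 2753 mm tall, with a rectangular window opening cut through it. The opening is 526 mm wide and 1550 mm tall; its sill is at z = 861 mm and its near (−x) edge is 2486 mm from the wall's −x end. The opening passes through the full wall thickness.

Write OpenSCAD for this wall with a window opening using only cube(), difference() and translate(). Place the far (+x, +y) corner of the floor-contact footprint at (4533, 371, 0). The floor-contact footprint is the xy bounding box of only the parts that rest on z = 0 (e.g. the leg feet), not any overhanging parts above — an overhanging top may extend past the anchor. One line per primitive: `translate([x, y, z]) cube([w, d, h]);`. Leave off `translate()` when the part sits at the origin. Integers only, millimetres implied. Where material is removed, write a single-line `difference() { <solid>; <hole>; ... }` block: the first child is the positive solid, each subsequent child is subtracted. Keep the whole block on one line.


difference() { translate([285, 251, 0]) cube([4248, 120, 2753]); translate([2771, 251, 861]) cube([526, 120, 1550]); }


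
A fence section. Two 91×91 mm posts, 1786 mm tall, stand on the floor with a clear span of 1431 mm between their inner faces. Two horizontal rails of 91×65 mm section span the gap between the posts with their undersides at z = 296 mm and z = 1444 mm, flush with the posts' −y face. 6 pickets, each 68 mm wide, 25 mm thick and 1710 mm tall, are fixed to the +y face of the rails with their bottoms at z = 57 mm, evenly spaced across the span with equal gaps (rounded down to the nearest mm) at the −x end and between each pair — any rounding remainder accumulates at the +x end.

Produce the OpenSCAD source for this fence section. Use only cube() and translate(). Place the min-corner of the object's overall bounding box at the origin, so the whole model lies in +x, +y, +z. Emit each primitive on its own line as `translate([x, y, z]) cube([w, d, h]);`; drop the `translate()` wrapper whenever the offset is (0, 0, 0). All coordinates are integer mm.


cube([91, 91, 1786]);
translate([1522, 0, 0]) cube([91, 91, 1786]);
translate([91, 0, 296]) cube([1431, 91, 65]);
translate([91, 0, 1444]) cube([1431, 91, 65]);
translate([237, 91, 57]) cube([68, 25, 1710]);
translate([451, 91, 57]) cube([68, 25, 1710]);
translate([665, 91, 57]) cube([68, 25, 1710]);
translate([879, 91, 57]) cube([68, 25, 1710]);
translate([1093, 91, 57]) cube([68, 25, 1710]);
translate([1307, 91, 57]) cube([68, 25, 1710]);


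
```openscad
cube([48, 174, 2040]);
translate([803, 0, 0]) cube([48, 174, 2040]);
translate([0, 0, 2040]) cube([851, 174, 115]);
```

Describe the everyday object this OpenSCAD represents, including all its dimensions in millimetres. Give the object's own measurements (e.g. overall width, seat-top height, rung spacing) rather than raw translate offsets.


A door frame. The clear opening is 755 mm wide and 2040 mm high. Two 48 mm wide jambs, 174 mm deep, stand either side of the opening from the floor to the top of the opening. A 115 mm thick head sits across the top of both jambs, spanning the full outside width of the frame.


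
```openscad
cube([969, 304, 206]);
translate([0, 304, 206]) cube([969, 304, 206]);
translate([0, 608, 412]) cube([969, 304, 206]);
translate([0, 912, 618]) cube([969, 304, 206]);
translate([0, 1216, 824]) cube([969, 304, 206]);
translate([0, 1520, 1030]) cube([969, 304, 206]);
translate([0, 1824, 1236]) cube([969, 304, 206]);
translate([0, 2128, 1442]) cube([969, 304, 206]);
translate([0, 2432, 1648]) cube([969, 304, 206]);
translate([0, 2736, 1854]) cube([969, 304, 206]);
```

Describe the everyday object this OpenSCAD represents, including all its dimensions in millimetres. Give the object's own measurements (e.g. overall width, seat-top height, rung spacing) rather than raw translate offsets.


A straight staircase of 10 solid steps. Each step is 969 mm wide (x), 304 mm deep (y, the going) and 206 mm tall (the rise). The first step rests on the floor; each subsequent step sits one going further in +y and one rise higher in +z, directly behind and above the previous step with no overlap.


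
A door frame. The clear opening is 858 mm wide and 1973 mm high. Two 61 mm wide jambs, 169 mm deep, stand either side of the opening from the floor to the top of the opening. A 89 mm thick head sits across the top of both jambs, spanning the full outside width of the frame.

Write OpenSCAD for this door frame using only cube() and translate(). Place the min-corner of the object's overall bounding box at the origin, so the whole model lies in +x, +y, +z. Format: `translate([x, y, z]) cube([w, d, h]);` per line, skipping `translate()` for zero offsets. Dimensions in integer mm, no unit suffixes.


cube([61, 169, 1973]);
translate([919, 0, 0]) cube([61, 169, 1973]);
translate([0, 0, 1973]) cube([980, 169, 89]);


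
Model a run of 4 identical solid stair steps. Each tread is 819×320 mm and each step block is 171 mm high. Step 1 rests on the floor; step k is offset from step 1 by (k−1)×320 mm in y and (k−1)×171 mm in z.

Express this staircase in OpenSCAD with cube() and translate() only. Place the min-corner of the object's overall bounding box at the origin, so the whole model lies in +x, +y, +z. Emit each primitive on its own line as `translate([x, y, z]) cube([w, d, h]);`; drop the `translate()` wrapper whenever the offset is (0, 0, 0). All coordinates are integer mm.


cube([819, 320, 171]);
translate([0, 320, 171]) cube([819, 320, 171]);
translate([0, 640, 342]) cube([819, 320, 171]);
translate([0, 960, 513]) cube([819, 320, 171]);


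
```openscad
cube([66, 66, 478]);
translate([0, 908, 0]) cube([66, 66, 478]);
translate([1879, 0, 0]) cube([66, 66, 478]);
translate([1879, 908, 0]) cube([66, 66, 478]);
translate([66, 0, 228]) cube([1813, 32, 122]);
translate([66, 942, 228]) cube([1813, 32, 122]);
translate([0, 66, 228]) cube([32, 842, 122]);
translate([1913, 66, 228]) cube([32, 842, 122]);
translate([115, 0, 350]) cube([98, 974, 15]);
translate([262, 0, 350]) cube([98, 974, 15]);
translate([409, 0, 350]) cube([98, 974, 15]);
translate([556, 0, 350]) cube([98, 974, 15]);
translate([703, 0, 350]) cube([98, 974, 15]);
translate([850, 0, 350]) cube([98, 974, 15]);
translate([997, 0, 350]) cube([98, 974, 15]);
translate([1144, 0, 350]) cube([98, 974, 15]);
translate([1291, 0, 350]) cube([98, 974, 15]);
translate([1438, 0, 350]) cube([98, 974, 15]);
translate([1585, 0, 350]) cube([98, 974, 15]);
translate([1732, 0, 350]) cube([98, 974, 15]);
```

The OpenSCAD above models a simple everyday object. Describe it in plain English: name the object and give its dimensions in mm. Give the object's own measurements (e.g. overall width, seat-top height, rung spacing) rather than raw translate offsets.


A bed frame 1945 mm long (x) by 974 mm wide (y). Four 66×66 mm corner posts, 478 mm tall, at the corners of the footprint. Four rails of 32 mm thickness and 122 mm height run between adjacent posts with their undersides at z = 228 mm, their outer faces flush with the outside of the frame (the two x-running rails run between the posts' inner faces; the two y-running rails run between the posts' inner faces). 12 slats, each 98 mm wide (x) and 15 mm thick, lie across the top of the two x-running rails, running the full 974 mm width of the frame in y; along x they sit between the end posts with a 49 mm gap after the −x posts and between neighbouring slats and before the +x posts.


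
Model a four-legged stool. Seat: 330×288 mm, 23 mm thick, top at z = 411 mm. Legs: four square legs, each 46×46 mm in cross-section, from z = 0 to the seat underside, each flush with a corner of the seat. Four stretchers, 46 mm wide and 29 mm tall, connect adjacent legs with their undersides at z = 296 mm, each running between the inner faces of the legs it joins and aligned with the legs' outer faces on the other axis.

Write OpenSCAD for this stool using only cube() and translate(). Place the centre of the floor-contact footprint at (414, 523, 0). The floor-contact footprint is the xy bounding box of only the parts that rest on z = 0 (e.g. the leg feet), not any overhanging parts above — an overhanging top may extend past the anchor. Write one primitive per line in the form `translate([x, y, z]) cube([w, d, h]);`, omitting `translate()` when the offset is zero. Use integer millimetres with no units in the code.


// leg_h = 411 - 23 = 388
// stretcher span = 330 - 2*46 = 238
translate([249, 379, 388]) cube([330, 288, 23]);
translate([249, 379, 0]) cube([46, 46, 388]);
translate([533, 379, 0]) cube([46, 46, 388]);
translate([249, 621, 0]) cube([46, 46, 388]);
translate([533, 621, 0]) cube([46, 46, 388]);
translate([295, 379, 296]) cube([238, 46, 29]);
translate([295, 621, 296]) cube([238, 46, 29]);
translate([249, 425, 296]) cube([46, 196, 29]);
translate([533, 425, 296]) cube([46, 196, 29]);


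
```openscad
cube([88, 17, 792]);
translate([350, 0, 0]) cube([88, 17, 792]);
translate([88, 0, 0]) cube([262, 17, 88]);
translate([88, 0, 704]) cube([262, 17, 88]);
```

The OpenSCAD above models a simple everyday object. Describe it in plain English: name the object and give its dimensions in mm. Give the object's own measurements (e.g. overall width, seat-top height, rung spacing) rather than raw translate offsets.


A rectangular picture frame lying in the x–z plane (depth along y). The opening is 262 mm wide (x) by 616 mm tall (z), surrounded by a border 88 mm wide on all four sides. The frame is 17 mm deep and is made of two full-height vertical stiles with two horizontal rails fitted between them.


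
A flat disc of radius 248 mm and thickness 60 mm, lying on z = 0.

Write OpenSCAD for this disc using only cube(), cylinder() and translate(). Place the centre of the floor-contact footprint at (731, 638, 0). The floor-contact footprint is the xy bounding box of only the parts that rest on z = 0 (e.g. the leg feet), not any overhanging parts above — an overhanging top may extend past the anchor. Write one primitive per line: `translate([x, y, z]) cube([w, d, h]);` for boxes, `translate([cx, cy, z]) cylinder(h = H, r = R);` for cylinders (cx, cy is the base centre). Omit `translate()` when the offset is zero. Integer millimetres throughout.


translate([731, 638, 0]) cylinder(h = 60, r = 248);
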